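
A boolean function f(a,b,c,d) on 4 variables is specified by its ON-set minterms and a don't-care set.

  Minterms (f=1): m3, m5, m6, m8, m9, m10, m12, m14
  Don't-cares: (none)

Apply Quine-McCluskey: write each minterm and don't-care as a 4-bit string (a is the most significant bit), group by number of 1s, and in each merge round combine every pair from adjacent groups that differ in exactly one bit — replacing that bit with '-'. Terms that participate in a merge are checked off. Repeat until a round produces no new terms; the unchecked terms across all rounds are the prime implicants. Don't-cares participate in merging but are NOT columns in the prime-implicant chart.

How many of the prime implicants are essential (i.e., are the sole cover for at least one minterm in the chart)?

5

[col 0] 0011, 0101, 0110*, 1000*, 1001*, 1010*, 1100*, 1110*
[col 1] -110, 1-00*, 1-10*, 10-0*, 100-, 11-0*
[col 2] 1--0
Prime implicants: -110, 0011, 0101, 1--0, 100-
PI chart (minterm → PIs covering it):
  3 | 0011  (sole → essential)
  5 | 0101  (sole → essential)
  6 | -110  (sole → essential)
  8 | 1--0,100-
  9 | 100-  (sole → essential)
  10 | 1--0  (sole → essential)
  12 | 1--0  (sole → essential)
  14 | -110,1--0
Essential prime implicants: -110, 0011, 0101, 1--0, 100-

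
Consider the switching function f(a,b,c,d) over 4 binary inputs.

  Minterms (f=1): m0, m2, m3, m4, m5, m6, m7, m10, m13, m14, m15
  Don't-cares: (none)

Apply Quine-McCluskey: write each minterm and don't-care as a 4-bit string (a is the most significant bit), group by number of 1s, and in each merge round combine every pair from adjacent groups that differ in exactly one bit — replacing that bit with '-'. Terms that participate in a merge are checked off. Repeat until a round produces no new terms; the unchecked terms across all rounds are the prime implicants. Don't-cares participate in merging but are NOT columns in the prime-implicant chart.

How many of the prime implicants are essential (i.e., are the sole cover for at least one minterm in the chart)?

Round 0: 0000✓ 0010✓ 0011✓ 0100✓ 0101✓ 0110✓ 0111✓ 1010✓ 1101✓ 1110✓ 1111✓
Round 1: -010✓ -101✓ -110✓ -111✓ 0-00✓ 0-10✓ 0-11✓ 00-0✓ 001-✓ 01-0✓ 01-1✓ 010-✓ 011-✓ 1-10✓ 11-1✓ 111-✓
Round 2: --10 -1-1 -11- 0--0 0-1- 01--
PIs = {--10, -1-1, -11-, 0--0, 0-1-, 01--}
Coverage chart:
  m0: 0--0 ←essential
  m2: --10,0--0,0-1-
  m3: 0-1- ←essential
  m4: 0--0,01--
  m5: -1-1,01--
  m6: --10,-11-,0--0,0-1-,01--
  m7: -1-1,-11-,0-1-,01--
  m10: --10 ←essential
  m13: -1-1 ←essential
  m14: --10,-11-
  m15: -1-1,-11-
Essential: --10, -1-1, 0--0, 0-1-

4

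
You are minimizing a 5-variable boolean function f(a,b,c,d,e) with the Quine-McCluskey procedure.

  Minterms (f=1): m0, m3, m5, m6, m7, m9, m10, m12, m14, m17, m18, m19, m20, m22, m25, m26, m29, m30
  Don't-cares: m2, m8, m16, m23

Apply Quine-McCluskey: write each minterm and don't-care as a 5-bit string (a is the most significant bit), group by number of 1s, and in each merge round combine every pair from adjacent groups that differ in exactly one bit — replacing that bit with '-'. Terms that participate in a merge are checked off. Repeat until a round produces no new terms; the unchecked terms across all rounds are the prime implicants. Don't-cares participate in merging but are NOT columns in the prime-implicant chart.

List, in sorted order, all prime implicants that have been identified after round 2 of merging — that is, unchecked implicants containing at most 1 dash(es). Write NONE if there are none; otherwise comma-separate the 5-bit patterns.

-1001, 001-1, 0100-, 1-001, 11-01

size-2^0 implicants → 00000(✓)  00010(✓)  00011(✓)  00101(✓)  00110(✓)  00111(✓)  01000(✓)  01001(✓)  01010(✓)  01100(✓)  01110(✓)  10000(✓)  10001(✓)  10010(✓)  10011(✓)  10100(✓)  10110(✓)  10111(✓)  11001(✓)  11010(✓)  11101(✓)  11110(✓)
size-2^1 implicants → -0000(✓)  -0010(✓)  -0011(✓)  -0110(✓)  -0111(✓)  -1001  -1010(✓)  -1110(✓)  0-000(✓)  0-010(✓)  0-110(✓)  00-10(✓)  00-11(✓)  000-0(✓)  0001-(✓)  001-1  0011-(✓)  01-00(✓)  01-10(✓)  010-0(✓)  0100-  011-0(✓)  1-001  1-010(✓)  1-110(✓)  10-00(✓)  10-10(✓)  10-11(✓)  100-0(✓)  100-1(✓)  1000-(✓)  1001-(✓)  101-0(✓)  1011-(✓)  11-01  11-10(✓)
size-2^2 implicants → --010(✓)  --110(✓)  -0-10(✓)  -0-11(✓)  -00-0  -001-(✓)  -011-(✓)  -1-10(✓)  0--10(✓)  0-0-0  00-1-(✓)  01--0  1--10(✓)  10--0  10-1-(✓)  100--
size-2^3 implicants → ---10  -0-1-
Unchecked terms (primes): ---10, -0-1-, -00-0, -1001, 0-0-0, 001-1, 01--0, 0100-, 1-001, 10--0, 100--, 11-01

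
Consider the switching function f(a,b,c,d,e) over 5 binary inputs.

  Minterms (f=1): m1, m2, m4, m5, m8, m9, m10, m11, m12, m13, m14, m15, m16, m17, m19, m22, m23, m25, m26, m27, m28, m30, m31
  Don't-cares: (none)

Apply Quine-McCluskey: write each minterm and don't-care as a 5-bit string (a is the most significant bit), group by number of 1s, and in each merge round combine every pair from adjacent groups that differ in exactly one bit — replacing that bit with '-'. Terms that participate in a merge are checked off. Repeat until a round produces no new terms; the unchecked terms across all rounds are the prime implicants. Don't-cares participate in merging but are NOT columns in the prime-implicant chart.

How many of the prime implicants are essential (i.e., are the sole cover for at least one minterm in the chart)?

size-2^0 implicants → 00001(✓)  00010(✓)  00100(✓)  00101(✓)  01000(✓)  01001(✓)  01010(✓)  01011(✓)  01100(✓)  01101(✓)  01110(✓)  01111(✓)  10000(✓)  10001(✓)  10011(✓)  10110(✓)  10111(✓)  11001(✓)  11010(✓)  11011(✓)  11100(✓)  11110(✓)  11111(✓)
size-2^1 implicants → -0001(✓)  -1001(✓)  -1010(✓)  -1011(✓)  -1100(✓)  -1110(✓)  -1111(✓)  0-001(✓)  0-010  0-100(✓)  0-101(✓)  00-01(✓)  0010-(✓)  01-00(✓)  01-01(✓)  01-10(✓)  01-11(✓)  010-0(✓)  010-1(✓)  0100-(✓)  0101-(✓)  011-0(✓)  011-1(✓)  0110-(✓)  0111-(✓)  1-001(✓)  1-011(✓)  1-110(✓)  1-111(✓)  10-11(✓)  100-1(✓)  1000-  1011-(✓)  11-10(✓)  11-11(✓)  110-1(✓)  1101-(✓)  111-0(✓)  1111-(✓)
size-2^2 implicants → --001  -1-10(✓)  -1-11(✓)  -10-1  -101-(✓)  -11-0  -111-(✓)  0--01  0-10-  01--0(✓)  01--1(✓)  01-0-(✓)  01-1-(✓)  010--(✓)  011--(✓)  1--11  1-0-1  1-11-  11-1-(✓)
size-2^3 implicants → -1-1-  01---
Unchecked terms (primes): --001, -1-1-, -10-1, -11-0, 0--01, 0-010, 0-10-, 01---, 1--11, 1-0-1, 1-11-, 1000-
Minterm coverage:
  m1 ⊆ --001,0--01
  m2 ⊆ 0-010 [E]
  m4 ⊆ 0-10- [E]
  m5 ⊆ 0--01,0-10-
  m8 ⊆ 01--- [E]
  m9 ⊆ --001,-10-1,0--01,01---
  m10 ⊆ -1-1-,0-010,01---
  m11 ⊆ -1-1-,-10-1,01---
  m12 ⊆ -11-0,0-10-,01---
  m13 ⊆ 0--01,0-10-,01---
  m14 ⊆ -1-1-,-11-0,01---
  m15 ⊆ -1-1-,01---
  m16 ⊆ 1000- [E]
  m17 ⊆ --001,1-0-1,1000-
  m19 ⊆ 1--11,1-0-1
  m22 ⊆ 1-11- [E]
  m23 ⊆ 1--11,1-11-
  m25 ⊆ --001,-10-1,1-0-1
  m26 ⊆ -1-1- [E]
  m27 ⊆ -1-1-,-10-1,1--11,1-0-1
  m28 ⊆ -11-0 [E]
  m30 ⊆ -1-1-,-11-0,1-11-
  m31 ⊆ -1-1-,1--11,1-11-
E = {-1-1-, -11-0, 0-010, 0-10-, 01---, 1-11-, 1000-}

7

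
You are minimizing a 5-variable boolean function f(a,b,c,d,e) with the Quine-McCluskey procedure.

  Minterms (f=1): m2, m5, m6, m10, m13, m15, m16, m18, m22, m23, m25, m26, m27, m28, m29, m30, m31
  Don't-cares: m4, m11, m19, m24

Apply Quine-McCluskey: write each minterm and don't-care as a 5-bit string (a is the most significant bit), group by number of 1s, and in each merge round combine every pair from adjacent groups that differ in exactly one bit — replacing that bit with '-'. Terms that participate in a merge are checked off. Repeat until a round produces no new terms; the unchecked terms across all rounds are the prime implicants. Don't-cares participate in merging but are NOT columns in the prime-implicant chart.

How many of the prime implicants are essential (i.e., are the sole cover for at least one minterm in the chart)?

3

Round 0: 00010✓ 00100✓ 00101✓ 00110✓ 01010✓ 01011✓ 01101✓ 01111✓ 10000✓ 10010✓ 10011✓ 10110✓ 10111✓ 11000✓ 11001✓ 11010✓ 11011✓ 11100✓ 11101✓ 11110✓ 11111✓
Round 1: -0010✓ -0110✓ -1010✓ -1011✓ -1101✓ -1111✓ 0-010✓ 0-101 00-10✓ 001-0 0010- 01-11✓ 0101-✓ 011-1✓ 1-000✓ 1-010✓ 1-011✓ 1-110✓ 1-111✓ 10-10✓ 10-11✓ 100-0✓ 1001-✓ 1011-✓ 11-00✓ 11-01✓ 11-10✓ 11-11✓ 110-0✓ 110-1✓ 1100-✓ 1101-✓ 111-0✓ 111-1✓ 1110-✓ 1111-✓
Round 2: --010 -0-10 -1-11 -101- -11-1 1--10✓ 1--11✓ 1-0-0 1-01-✓ 1-11-✓ 10-1-✓ 11--0✓ 11--1✓ 11-0-✓ 11-1-✓ 110--✓ 111--✓
Round 3: 1--1- 11---
PIs = {--010, -0-10, -1-11, -101-, -11-1, 0-101, 001-0, 0010-, 1--1-, 1-0-0, 11---}
Coverage chart:
  m2: --010,-0-10
  m5: 0-101,0010-
  m6: -0-10,001-0
  m10: --010,-101-
  m13: -11-1,0-101
  m15: -1-11,-11-1
  m16: 1-0-0 ←essential
  m18: --010,-0-10,1--1-,1-0-0
  m22: -0-10,1--1-
  m23: 1--1- ←essential
  m25: 11--- ←essential
  m26: --010,-101-,1--1-,1-0-0,11---
  m27: -1-11,-101-,1--1-,11---
  m28: 11--- ←essential
  m29: -11-1,11---
  m30: 1--1-,11---
  m31: -1-11,-11-1,1--1-,11---
Essential: 1--1-, 1-0-0, 11---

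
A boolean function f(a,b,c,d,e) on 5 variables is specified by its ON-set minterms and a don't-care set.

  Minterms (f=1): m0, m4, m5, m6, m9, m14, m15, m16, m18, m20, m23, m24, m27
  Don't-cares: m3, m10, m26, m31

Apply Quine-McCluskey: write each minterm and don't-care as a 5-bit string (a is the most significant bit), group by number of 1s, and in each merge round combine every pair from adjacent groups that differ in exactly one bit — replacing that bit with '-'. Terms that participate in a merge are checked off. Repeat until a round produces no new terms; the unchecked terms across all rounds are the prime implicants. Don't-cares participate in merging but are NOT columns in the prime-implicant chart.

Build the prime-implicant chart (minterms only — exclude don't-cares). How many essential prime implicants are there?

5

size-2^0 implicants → 00000(✓)  00011  00100(✓)  00101(✓)  00110(✓)  01001  01010(✓)  01110(✓)  01111(✓)  10000(✓)  10010(✓)  10100(✓)  10111(✓)  11000(✓)  11010(✓)  11011(✓)  11111(✓)
size-2^1 implicants → -0000(✓)  -0100(✓)  -1010  -1111  0-110  00-00(✓)  001-0  0010-  01-10  0111-  1-000(✓)  1-010(✓)  1-111  10-00(✓)  100-0(✓)  11-11  110-0(✓)  1101-
size-2^2 implicants → -0-00  1-0-0
Unchecked terms (primes): -0-00, -1010, -1111, 0-110, 00011, 001-0, 0010-, 01-10, 01001, 0111-, 1-0-0, 1-111, 11-11, 1101-
Minterm coverage:
  m0 ⊆ -0-00 [E]
  m4 ⊆ -0-00,001-0,0010-
  m5 ⊆ 0010- [E]
  m6 ⊆ 0-110,001-0
  m9 ⊆ 01001 [E]
  m14 ⊆ 0-110,01-10,0111-
  m15 ⊆ -1111,0111-
  m16 ⊆ -0-00,1-0-0
  m18 ⊆ 1-0-0 [E]
  m20 ⊆ -0-00 [E]
  m23 ⊆ 1-111 [E]
  m24 ⊆ 1-0-0 [E]
  m27 ⊆ 11-11,1101-
E = {-0-00, 0010-, 01001, 1-0-0, 1-111}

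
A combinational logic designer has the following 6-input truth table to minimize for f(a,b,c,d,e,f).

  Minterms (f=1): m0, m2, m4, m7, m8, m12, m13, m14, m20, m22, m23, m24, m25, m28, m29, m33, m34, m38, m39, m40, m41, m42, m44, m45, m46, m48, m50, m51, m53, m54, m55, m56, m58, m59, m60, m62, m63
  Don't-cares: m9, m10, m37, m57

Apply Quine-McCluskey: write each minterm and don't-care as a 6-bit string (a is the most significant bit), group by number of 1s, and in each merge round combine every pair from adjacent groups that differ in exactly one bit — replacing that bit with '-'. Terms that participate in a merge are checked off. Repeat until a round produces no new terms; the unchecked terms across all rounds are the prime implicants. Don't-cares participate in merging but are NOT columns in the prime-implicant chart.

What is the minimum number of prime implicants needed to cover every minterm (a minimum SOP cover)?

Round 0: 000000✓ 000010✓ 000100✓ 000111✓ 001000✓ 001001✓ 001010✓ 001100✓ 001101✓ 001110✓ 010100✓ 010110✓ 010111✓ 011000✓ 011001✓ 011100✓ 011101✓ 100001✓ 100010✓ 100101✓ 100110✓ 100111✓ 101000✓ 101001✓ 101010✓ 101100✓ 101101✓ 101110✓ 110000✓ 110010✓ 110011✓ 110101✓ 110110✓ 110111✓ 111000✓ 111001✓ 111010✓ 111011✓ 111100✓ 111110✓ 111111✓
Round 1: -00010✓ -00111✓ -01000✓ -01001✓ -01010✓ -01100✓ -01101✓ -01110✓ -10110✓ -10111✓ -11000✓ -11001✓ -11100✓ 0-0100✓ 0-0111✓ 0-1000✓ 0-1001✓ 0-1100✓ 0-1101✓ 00-000✓ 00-010✓ 00-100✓ 000-00✓ 0000-0✓ 001-00✓ 001-01✓ 001-10✓ 0010-0✓ 00100-✓ 0011-0✓ 00110-✓ 01-100✓ 0101-0 01011-✓ 011-00✓ 011-01✓ 01100-✓ 01110-✓ 1-0010✓ 1-0101✓ 1-0110✓ 1-0111✓ 1-1000✓ 1-1001✓ 1-1010✓ 1-1100✓ 1-1110✓ 10-001✓ 10-010✓ 10-101✓ 10-110✓ 100-01✓ 100-10✓ 1001-1✓ 10011-✓ 101-00✓ 101-01✓ 101-10✓ 1010-0✓ 10100-✓ 1011-0✓ 10110-✓ 11-000✓ 11-010✓ 11-011✓ 11-110✓ 11-111✓ 110-10✓ 110-11✓ 1100-0✓ 11001-✓ 1101-1✓ 11011-✓ 111-00✓ 111-10✓ 111-11✓ 1110-0✓ 1110-1✓ 11100-✓ 11101-✓ 1111-0✓ 11111-✓
Round 2: --0111 --1000✓ --1001✓ --1100✓ -0-010 -01-00✓ -01-01✓ -01-10✓ -010-0✓ -0100-✓ -011-0✓ -0110-✓ -1011- -11-00✓ -1100-✓ 0--100 0-1-00✓ 0-1-01✓ 0-100-✓ 0-110-✓ 00--00 00-0-0 001--0✓ 001-0-✓ 011-0-✓ 1--010✓ 1--110✓ 1-0-10✓ 1-01-1 1-011- 1-1-00✓ 1-1-10✓ 1-10-0✓ 1-100-✓ 1-11-0✓ 10--01 10--10✓ 101--0✓ 101-0-✓ 11--10✓ 11--11✓ 11-0-0 11-01-✓ 11-11-✓ 110-1-✓ 111--0✓ 111-1-✓ 1110--
Round 3: --1-00 --100- -01--0 -01-0- 0-1-0- 1---10 1-1--0 11--1-
PIs = {--0111, --1-00, --100-, -0-010, -01--0, -01-0-, -1011-, 0--100, 0-1-0-, 00--00, 00-0-0, 0101-0, 1---10, 1-01-1, 1-011-, 1-1--0, 10--01, 11--1-, 11-0-0, 1110--}
Coverage chart:
  m0: 00--00,00-0-0
  m2: -0-010,00-0-0
  m4: 0--100,00--00
  m7: --0111 ←essential
  m8: --1-00,--100-,-01--0,-01-0-,0-1-0-,00--00,00-0-0
  m12: --1-00,-01--0,-01-0-,0--100,0-1-0-,00--00
  m13: -01-0-,0-1-0-
  m14: -01--0 ←essential
  m20: 0--100,0101-0
  m22: -1011-,0101-0
  m23: --0111,-1011-
  m24: --1-00,--100-,0-1-0-
  m25: --100-,0-1-0-
  m28: --1-00,0--100,0-1-0-
  m29: 0-1-0- ←essential
  m33: 10--01 ←essential
  m34: -0-010,1---10
  m38: 1---10,1-011-
  m39: --0111,1-01-1,1-011-
  m40: --1-00,--100-,-01--0,-01-0-,1-1--0
  m41: --100-,-01-0-,10--01
  m42: -0-010,-01--0,1---10,1-1--0
  m44: --1-00,-01--0,-01-0-,1-1--0
  m45: -01-0-,10--01
  m46: -01--0,1---10,1-1--0
  m48: 11-0-0 ←essential
  m50: 1---10,11--1-,11-0-0
  m51: 11--1- ←essential
  m53: 1-01-1 ←essential
  m54: -1011-,1---10,1-011-,11--1-
  m55: --0111,-1011-,1-01-1,1-011-,11--1-
  m56: --1-00,--100-,1-1--0,11-0-0,1110--
  m58: 1---10,1-1--0,11--1-,11-0-0,1110--
  m59: 11--1-,1110--
  m60: --1-00,1-1--0
  m62: 1---10,1-1--0,11--1-
  m63: 11--1- ←essential
Essential: --0111, -01--0, 0-1-0-, 1-01-1, 10--01, 11--1-, 11-0-0
Petrick residual → --1-00, -0-010, 00--00, 0101-0, 1---10
Min cover (12 terms): c'def + ce'f' + b'd'ef' + b'cf' + a'ce' + a'b'e'f' + a'bc'df' + aef' + ac'df + ab'e'f + abe + abd'f'

12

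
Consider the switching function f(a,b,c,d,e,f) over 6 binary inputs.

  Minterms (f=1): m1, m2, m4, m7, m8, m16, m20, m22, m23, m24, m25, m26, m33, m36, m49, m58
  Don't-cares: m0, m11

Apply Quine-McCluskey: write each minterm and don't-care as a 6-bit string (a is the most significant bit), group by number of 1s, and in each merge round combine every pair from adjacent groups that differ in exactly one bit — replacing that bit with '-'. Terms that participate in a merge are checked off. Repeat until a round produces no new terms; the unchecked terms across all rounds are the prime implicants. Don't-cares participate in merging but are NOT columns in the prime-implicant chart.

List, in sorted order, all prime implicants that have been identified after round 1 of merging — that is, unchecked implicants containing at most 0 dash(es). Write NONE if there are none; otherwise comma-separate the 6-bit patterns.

001011

[col 0] 000000*, 000001*, 000010*, 000100*, 000111*, 001000*, 001011, 010000*, 010100*, 010110*, 010111*, 011000*, 011001*, 011010*, 100001*, 100100*, 110001*, 111010*
[col 1] -00001, -00100, -11010, 0-0000*, 0-0100*, 0-0111, 0-1000*, 00-000*, 000-00*, 0000-0, 00000-, 01-000*, 010-00*, 0101-0, 01011-, 0110-0, 01100-, 1-0001
[col 2] 0--000, 0-0-00
Prime implicants: -00001, -00100, -11010, 0--000, 0-0-00, 0-0111, 0000-0, 00000-, 001011, 0101-0, 01011-, 0110-0, 01100-, 1-0001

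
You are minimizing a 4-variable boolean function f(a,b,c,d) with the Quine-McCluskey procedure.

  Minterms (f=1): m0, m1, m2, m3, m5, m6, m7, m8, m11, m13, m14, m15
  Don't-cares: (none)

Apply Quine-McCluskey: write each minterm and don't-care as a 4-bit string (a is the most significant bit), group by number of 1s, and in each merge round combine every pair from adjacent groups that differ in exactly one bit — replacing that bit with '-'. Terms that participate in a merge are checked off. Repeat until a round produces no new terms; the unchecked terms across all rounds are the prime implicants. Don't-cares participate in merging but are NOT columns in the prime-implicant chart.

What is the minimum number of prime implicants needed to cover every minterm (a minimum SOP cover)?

5

size-2^0 implicants → 0000(✓)  0001(✓)  0010(✓)  0011(✓)  0101(✓)  0110(✓)  0111(✓)  1000(✓)  1011(✓)  1101(✓)  1110(✓)  1111(✓)
size-2^1 implicants → -000  -011(✓)  -101(✓)  -110(✓)  -111(✓)  0-01(✓)  0-10(✓)  0-11(✓)  00-0(✓)  00-1(✓)  000-(✓)  001-(✓)  01-1(✓)  011-(✓)  1-11(✓)  11-1(✓)  111-(✓)
size-2^2 implicants → --11  -1-1  -11-  0--1  0-1-  00--
Unchecked terms (primes): --11, -000, -1-1, -11-, 0--1, 0-1-, 00--
Minterm coverage:
  m0 ⊆ -000,00--
  m1 ⊆ 0--1,00--
  m2 ⊆ 0-1-,00--
  m3 ⊆ --11,0--1,0-1-,00--
  m5 ⊆ -1-1,0--1
  m6 ⊆ -11-,0-1-
  m7 ⊆ --11,-1-1,-11-,0--1,0-1-
  m8 ⊆ -000 [E]
  m11 ⊆ --11 [E]
  m13 ⊆ -1-1 [E]
  m14 ⊆ -11- [E]
  m15 ⊆ --11,-1-1,-11-
E = {--11, -000, -1-1, -11-}
Petrick residual → 00--
Cover = cd + b'c'd' + bd + bc + a'b'  |cover|=5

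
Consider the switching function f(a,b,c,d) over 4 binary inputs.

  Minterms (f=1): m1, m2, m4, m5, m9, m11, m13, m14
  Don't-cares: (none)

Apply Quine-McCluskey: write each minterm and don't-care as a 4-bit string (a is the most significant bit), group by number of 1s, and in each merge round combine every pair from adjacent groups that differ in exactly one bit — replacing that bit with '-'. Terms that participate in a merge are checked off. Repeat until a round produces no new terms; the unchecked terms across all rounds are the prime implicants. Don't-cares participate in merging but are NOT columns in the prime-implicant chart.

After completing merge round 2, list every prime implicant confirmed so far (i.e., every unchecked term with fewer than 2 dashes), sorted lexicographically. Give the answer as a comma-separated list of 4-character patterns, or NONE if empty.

[col 0] 0001*, 0010, 0100*, 0101*, 1001*, 1011*, 1101*, 1110
[col 1] -001*, -101*, 0-01*, 010-, 1-01*, 10-1
[col 2] --01
Prime implicants: --01, 0010, 010-, 10-1, 1110

0010, 010-, 10-1, 1110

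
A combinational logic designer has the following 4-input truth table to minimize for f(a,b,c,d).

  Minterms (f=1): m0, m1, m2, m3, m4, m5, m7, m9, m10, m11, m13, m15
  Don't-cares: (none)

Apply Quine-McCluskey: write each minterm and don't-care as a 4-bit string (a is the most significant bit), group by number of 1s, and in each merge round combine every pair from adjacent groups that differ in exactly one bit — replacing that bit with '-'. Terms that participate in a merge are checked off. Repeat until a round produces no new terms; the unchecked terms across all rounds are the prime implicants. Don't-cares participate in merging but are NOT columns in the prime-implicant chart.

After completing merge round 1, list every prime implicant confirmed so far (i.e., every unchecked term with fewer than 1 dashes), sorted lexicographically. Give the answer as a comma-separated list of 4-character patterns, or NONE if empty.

NONE

Round 0: 0000✓ 0001✓ 0010✓ 0011✓ 0100✓ 0101✓ 0111✓ 1001✓ 1010✓ 1011✓ 1101✓ 1111✓
Round 1: -001✓ -010✓ -011✓ -101✓ -111✓ 0-00✓ 0-01✓ 0-11✓ 00-0✓ 00-1✓ 000-✓ 001-✓ 01-1✓ 010-✓ 1-01✓ 1-11✓ 10-1✓ 101-✓ 11-1✓
Round 2: --01✓ --11✓ -0-1✓ -01- -1-1✓ 0--1✓ 0-0- 00-- 1--1✓
Round 3: ---1
PIs = {---1, -01-, 0-0-, 00--}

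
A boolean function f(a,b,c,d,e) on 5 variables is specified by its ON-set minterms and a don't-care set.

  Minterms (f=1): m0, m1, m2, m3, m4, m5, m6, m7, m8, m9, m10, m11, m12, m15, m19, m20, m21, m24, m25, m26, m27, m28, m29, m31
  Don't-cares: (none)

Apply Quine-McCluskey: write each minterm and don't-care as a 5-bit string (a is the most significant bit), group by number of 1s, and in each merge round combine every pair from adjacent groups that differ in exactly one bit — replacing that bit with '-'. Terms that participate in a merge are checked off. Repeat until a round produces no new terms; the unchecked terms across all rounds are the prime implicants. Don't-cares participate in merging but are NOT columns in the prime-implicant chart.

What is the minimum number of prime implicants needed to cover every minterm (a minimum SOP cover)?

Round 0: 00000✓ 00001✓ 00010✓ 00011✓ 00100✓ 00101✓ 00110✓ 00111✓ 01000✓ 01001✓ 01010✓ 01011✓ 01100✓ 01111✓ 10011✓ 10100✓ 10101✓ 11000✓ 11001✓ 11010✓ 11011✓ 11100✓ 11101✓ 11111✓
Round 1: -0011✓ -0100✓ -0101✓ -1000✓ -1001✓ -1010✓ -1011✓ -1100✓ -1111✓ 0-000✓ 0-001✓ 0-010✓ 0-011✓ 0-100✓ 0-111✓ 00-00✓ 00-01✓ 00-10✓ 00-11✓ 000-0✓ 000-1✓ 0000-✓ 0001-✓ 001-0✓ 001-1✓ 0010-✓ 0011-✓ 01-00✓ 01-11✓ 010-0✓ 010-1✓ 0100-✓ 0101-✓ 1-011✓ 1-100✓ 1-101✓ 1010-✓ 11-00✓ 11-01✓ 11-11✓ 110-0✓ 110-1✓ 1100-✓ 1101-✓ 111-1✓ 1110-✓
Round 2: --011 --100 -010- -1-00 -1-11 -10-0✓ -10-1✓ -100-✓ -101-✓ 0--00 0--11 0-0-0✓ 0-0-1✓ 0-00-✓ 0-01-✓ 00--0✓ 00--1✓ 00-0-✓ 00-1-✓ 000--✓ 001--✓ 010--✓ 1-10- 11--1 11-0- 110--✓
Round 3: -10-- 0-0-- 00---
PIs = {--011, --100, -010-, -1-00, -1-11, -10--, 0--00, 0--11, 0-0--, 00---, 1-10-, 11--1, 11-0-}
Coverage chart:
  m0: 0--00,0-0--,00---
  m1: 0-0--,00---
  m2: 0-0--,00---
  m3: --011,0--11,0-0--,00---
  m4: --100,-010-,0--00,00---
  m5: -010-,00---
  m6: 00--- ←essential
  m7: 0--11,00---
  m8: -1-00,-10--,0--00,0-0--
  m9: -10--,0-0--
  m10: -10--,0-0--
  m11: --011,-1-11,-10--,0--11,0-0--
  m12: --100,-1-00,0--00
  m15: -1-11,0--11
  m19: --011 ←essential
  m20: --100,-010-,1-10-
  m21: -010-,1-10-
  m24: -1-00,-10--,11-0-
  m25: -10--,11--1,11-0-
  m26: -10-- ←essential
  m27: --011,-1-11,-10--,11--1
  m28: --100,-1-00,1-10-,11-0-
  m29: 1-10-,11--1,11-0-
  m31: -1-11,11--1
Essential: --011, -10--, 00---
Petrick residual → --100, -1-11, 1-10-
Min cover (6 terms): c'de + cd'e' + bde + bc' + a'b' + acd'

6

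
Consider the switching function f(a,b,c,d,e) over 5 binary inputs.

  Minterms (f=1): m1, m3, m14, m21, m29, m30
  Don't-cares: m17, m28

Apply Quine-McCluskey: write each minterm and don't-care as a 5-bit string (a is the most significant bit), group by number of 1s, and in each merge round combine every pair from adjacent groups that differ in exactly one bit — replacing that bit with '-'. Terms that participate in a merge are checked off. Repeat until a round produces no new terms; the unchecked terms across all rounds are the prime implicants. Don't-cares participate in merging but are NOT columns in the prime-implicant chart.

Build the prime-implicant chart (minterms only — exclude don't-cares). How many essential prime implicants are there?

size-2^0 implicants → 00001(✓)  00011(✓)  01110(✓)  10001(✓)  10101(✓)  11100(✓)  11101(✓)  11110(✓)
size-2^1 implicants → -0001  -1110  000-1  1-101  10-01  111-0  1110-
Unchecked terms (primes): -0001, -1110, 000-1, 1-101, 10-01, 111-0, 1110-
Minterm coverage:
  m1 ⊆ -0001,000-1
  m3 ⊆ 000-1 [E]
  m14 ⊆ -1110 [E]
  m21 ⊆ 1-101,10-01
  m29 ⊆ 1-101,1110-
  m30 ⊆ -1110,111-0
E = {-1110, 000-1}

2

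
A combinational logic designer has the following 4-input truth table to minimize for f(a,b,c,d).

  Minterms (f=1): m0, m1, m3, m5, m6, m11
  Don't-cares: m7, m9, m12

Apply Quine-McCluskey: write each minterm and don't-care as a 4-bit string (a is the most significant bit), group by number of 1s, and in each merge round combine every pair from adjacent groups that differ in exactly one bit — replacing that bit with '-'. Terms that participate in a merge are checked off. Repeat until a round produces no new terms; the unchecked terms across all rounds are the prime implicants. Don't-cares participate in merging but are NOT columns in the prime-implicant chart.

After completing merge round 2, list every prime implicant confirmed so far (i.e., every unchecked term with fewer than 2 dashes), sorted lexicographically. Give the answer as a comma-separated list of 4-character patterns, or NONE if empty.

[col 0] 0000*, 0001*, 0011*, 0101*, 0110*, 0111*, 1001*, 1011*, 1100
[col 1] -001*, -011*, 0-01*, 0-11*, 00-1*, 000-, 01-1*, 011-, 10-1*
[col 2] -0-1, 0--1
Prime implicants: -0-1, 0--1, 000-, 011-, 1100

000-, 011-, 1100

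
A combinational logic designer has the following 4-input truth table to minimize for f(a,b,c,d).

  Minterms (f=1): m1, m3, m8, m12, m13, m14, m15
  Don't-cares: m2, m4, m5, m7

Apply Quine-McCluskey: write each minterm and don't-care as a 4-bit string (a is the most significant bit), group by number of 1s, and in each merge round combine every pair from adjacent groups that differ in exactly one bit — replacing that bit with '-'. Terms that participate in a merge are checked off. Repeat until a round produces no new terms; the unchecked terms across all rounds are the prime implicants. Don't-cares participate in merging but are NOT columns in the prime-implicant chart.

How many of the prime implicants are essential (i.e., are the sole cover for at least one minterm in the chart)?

3

Round 0: 0001✓ 0010✓ 0011✓ 0100✓ 0101✓ 0111✓ 1000✓ 1100✓ 1101✓ 1110✓ 1111✓
Round 1: -100✓ -101✓ -111✓ 0-01✓ 0-11✓ 00-1✓ 001- 01-1✓ 010-✓ 1-00 11-0✓ 11-1✓ 110-✓ 111-✓
Round 2: -1-1 -10- 0--1 11--
PIs = {-1-1, -10-, 0--1, 001-, 1-00, 11--}
Coverage chart:
  m1: 0--1 ←essential
  m3: 0--1,001-
  m8: 1-00 ←essential
  m12: -10-,1-00,11--
  m13: -1-1,-10-,11--
  m14: 11-- ←essential
  m15: -1-1,11--
Essential: 0--1, 1-00, 11--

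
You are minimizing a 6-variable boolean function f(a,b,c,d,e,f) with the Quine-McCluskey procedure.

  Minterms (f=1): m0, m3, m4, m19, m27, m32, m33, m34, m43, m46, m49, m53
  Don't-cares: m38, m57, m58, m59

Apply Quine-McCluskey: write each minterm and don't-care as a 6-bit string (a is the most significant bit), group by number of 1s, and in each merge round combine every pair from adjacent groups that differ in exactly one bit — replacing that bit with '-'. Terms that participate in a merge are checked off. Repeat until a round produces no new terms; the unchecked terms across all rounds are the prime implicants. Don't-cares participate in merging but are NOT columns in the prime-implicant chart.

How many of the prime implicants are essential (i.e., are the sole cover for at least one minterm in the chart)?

5

[col 0] 000000*, 000011*, 000100*, 010011*, 011011*, 100000*, 100001*, 100010*, 100110*, 101011*, 101110*, 110001*, 110101*, 111001*, 111010*, 111011*
[col 1] -00000, -11011, 0-0011, 000-00, 01-011, 1-0001, 1-1011, 10-110, 100-10, 1000-0, 10000-, 11-001, 110-01, 1110-1, 11101-
Prime implicants: -00000, -11011, 0-0011, 000-00, 01-011, 1-0001, 1-1011, 10-110, 100-10, 1000-0, 10000-, 11-001, 110-01, 1110-1, 11101-
PI chart (minterm → PIs covering it):
  0 | -00000,000-00
  3 | 0-0011  (sole → essential)
  4 | 000-00  (sole → essential)
  19 | 0-0011,01-011
  27 | -11011,01-011
  32 | -00000,1000-0,10000-
  33 | 1-0001,10000-
  34 | 100-10,1000-0
  43 | 1-1011  (sole → essential)
  46 | 10-110  (sole → essential)
  49 | 1-0001,11-001,110-01
  53 | 110-01  (sole → essential)
Essential prime implicants: 0-0011, 000-00, 1-1011, 10-110, 110-01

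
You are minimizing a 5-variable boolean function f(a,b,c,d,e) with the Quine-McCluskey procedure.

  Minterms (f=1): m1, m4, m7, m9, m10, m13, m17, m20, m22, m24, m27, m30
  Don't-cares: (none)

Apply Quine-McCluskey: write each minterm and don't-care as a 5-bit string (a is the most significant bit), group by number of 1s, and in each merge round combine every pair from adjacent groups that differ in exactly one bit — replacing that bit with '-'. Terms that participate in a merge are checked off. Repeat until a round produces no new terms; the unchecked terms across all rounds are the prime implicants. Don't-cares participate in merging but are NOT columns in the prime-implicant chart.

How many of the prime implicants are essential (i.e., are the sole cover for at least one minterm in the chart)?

8

[col 0] 00001*, 00100*, 00111, 01001*, 01010, 01101*, 10001*, 10100*, 10110*, 11000, 11011, 11110*
[col 1] -0001, -0100, 0-001, 01-01, 1-110, 101-0
Prime implicants: -0001, -0100, 0-001, 00111, 01-01, 01010, 1-110, 101-0, 11000, 11011
PI chart (minterm → PIs covering it):
  1 | -0001,0-001
  4 | -0100  (sole → essential)
  7 | 00111  (sole → essential)
  9 | 0-001,01-01
  10 | 01010  (sole → essential)
  13 | 01-01  (sole → essential)
  17 | -0001  (sole → essential)
  20 | -0100,101-0
  22 | 1-110,101-0
  24 | 11000  (sole → essential)
  27 | 11011  (sole → essential)
  30 | 1-110  (sole → essential)
Essential prime implicants: -0001, -0100, 00111, 01-01, 01010, 1-110, 11000, 11011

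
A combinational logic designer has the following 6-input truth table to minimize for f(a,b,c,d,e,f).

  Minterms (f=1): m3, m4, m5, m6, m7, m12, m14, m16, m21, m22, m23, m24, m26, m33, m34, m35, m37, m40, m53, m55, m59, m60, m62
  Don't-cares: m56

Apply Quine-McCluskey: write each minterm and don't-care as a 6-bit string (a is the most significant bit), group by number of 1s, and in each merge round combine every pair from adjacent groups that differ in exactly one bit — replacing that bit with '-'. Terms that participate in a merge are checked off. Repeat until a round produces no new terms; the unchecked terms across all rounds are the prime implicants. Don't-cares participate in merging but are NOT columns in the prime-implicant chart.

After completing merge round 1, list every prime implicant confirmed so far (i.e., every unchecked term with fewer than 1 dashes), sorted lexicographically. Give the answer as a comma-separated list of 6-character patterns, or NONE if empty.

111011

size-2^0 implicants → 000011(✓)  000100(✓)  000101(✓)  000110(✓)  000111(✓)  001100(✓)  001110(✓)  010000(✓)  010101(✓)  010110(✓)  010111(✓)  011000(✓)  011010(✓)  100001(✓)  100010(✓)  100011(✓)  100101(✓)  101000(✓)  110101(✓)  110111(✓)  111000(✓)  111011  111100(✓)  111110(✓)
size-2^1 implicants → -00011  -00101(✓)  -10101(✓)  -10111(✓)  -11000  0-0101(✓)  0-0110(✓)  0-0111(✓)  00-100(✓)  00-110(✓)  000-11  0001-0(✓)  0001-1(✓)  00010-(✓)  00011-(✓)  0011-0(✓)  01-000  0101-1(✓)  01011-(✓)  0110-0  1-0101(✓)  1-1000  100-01  1000-1  10001-  1101-1(✓)  111-00  1111-0
size-2^2 implicants → --0101  -101-1  0-01-1  0-011-  00-1-0  0001--
Unchecked terms (primes): --0101, -00011, -101-1, -11000, 0-01-1, 0-011-, 00-1-0, 000-11, 0001--, 01-000, 0110-0, 1-1000, 100-01, 1000-1, 10001-, 111-00, 111011, 1111-0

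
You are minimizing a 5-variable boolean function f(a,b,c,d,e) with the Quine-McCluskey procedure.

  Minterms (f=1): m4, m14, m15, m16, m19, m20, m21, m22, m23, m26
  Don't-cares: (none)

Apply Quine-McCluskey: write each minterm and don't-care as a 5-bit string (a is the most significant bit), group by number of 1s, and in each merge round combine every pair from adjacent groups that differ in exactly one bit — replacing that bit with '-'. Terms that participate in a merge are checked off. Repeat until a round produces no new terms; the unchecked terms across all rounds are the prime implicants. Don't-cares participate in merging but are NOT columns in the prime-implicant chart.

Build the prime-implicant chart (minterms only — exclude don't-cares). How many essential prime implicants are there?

6

Round 0: 00100✓ 01110✓ 01111✓ 10000✓ 10011✓ 10100✓ 10101✓ 10110✓ 10111✓ 11010
Round 1: -0100 0111- 10-00 10-11 101-0✓ 101-1✓ 1010-✓ 1011-✓
Round 2: 101--
PIs = {-0100, 0111-, 10-00, 10-11, 101--, 11010}
Coverage chart:
  m4: -0100 ←essential
  m14: 0111- ←essential
  m15: 0111- ←essential
  m16: 10-00 ←essential
  m19: 10-11 ←essential
  m20: -0100,10-00,101--
  m21: 101-- ←essential
  m22: 101-- ←essential
  m23: 10-11,101--
  m26: 11010 ←essential
Essential: -0100, 0111-, 10-00, 10-11, 101--, 11010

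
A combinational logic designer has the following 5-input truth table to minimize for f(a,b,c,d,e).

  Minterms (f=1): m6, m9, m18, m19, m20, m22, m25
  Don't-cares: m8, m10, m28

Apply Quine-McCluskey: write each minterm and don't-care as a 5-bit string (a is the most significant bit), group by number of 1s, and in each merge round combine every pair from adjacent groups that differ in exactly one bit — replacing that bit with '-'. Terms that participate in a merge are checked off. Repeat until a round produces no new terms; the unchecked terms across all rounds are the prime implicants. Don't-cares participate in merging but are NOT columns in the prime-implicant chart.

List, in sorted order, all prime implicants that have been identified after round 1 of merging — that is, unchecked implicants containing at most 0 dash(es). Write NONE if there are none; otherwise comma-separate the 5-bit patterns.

NONE

[col 0] 00110*, 01000*, 01001*, 01010*, 10010*, 10011*, 10100*, 10110*, 11001*, 11100*
[col 1] -0110, -1001, 010-0, 0100-, 1-100, 10-10, 1001-, 101-0
Prime implicants: -0110, -1001, 010-0, 0100-, 1-100, 10-10, 1001-, 101-0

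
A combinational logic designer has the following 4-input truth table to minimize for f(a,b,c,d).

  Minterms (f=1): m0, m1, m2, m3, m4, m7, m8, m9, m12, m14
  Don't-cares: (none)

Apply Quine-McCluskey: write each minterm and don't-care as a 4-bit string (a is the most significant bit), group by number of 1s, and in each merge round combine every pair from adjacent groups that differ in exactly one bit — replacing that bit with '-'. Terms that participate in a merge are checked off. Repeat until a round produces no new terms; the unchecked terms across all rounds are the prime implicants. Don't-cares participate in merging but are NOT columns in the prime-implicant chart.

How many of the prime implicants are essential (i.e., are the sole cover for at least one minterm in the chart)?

[col 0] 0000*, 0001*, 0010*, 0011*, 0100*, 0111*, 1000*, 1001*, 1100*, 1110*
[col 1] -000*, -001*, -100*, 0-00*, 0-11, 00-0*, 00-1*, 000-*, 001-*, 1-00*, 100-*, 11-0
[col 2] --00, -00-, 00--
Prime implicants: --00, -00-, 0-11, 00--, 11-0
PI chart (minterm → PIs covering it):
  0 | --00,-00-,00--
  1 | -00-,00--
  2 | 00--  (sole → essential)
  3 | 0-11,00--
  4 | --00  (sole → essential)
  7 | 0-11  (sole → essential)
  8 | --00,-00-
  9 | -00-  (sole → essential)
  12 | --00,11-0
  14 | 11-0  (sole → essential)
Essential prime implicants: --00, -00-, 0-11, 00--, 11-0

5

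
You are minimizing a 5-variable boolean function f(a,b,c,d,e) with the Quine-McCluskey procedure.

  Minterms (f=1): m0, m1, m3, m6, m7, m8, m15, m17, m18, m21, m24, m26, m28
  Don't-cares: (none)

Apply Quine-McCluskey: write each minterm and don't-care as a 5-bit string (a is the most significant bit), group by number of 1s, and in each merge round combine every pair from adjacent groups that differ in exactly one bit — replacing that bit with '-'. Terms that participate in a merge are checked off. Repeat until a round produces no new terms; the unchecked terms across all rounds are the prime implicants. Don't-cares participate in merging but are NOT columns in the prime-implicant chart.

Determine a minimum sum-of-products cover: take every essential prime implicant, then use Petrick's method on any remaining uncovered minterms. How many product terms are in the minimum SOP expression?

7

Round 0: 00000✓ 00001✓ 00011✓ 00110✓ 00111✓ 01000✓ 01111✓ 10001✓ 10010✓ 10101✓ 11000✓ 11010✓ 11100✓
Round 1: -0001 -1000 0-000 0-111 00-11 000-1 0000- 0011- 1-010 10-01 11-00 110-0
PIs = {-0001, -1000, 0-000, 0-111, 00-11, 000-1, 0000-, 0011-, 1-010, 10-01, 11-00, 110-0}
Coverage chart:
  m0: 0-000,0000-
  m1: -0001,000-1,0000-
  m3: 00-11,000-1
  m6: 0011- ←essential
  m7: 0-111,00-11,0011-
  m8: -1000,0-000
  m15: 0-111 ←essential
  m17: -0001,10-01
  m18: 1-010 ←essential
  m21: 10-01 ←essential
  m24: -1000,11-00,110-0
  m26: 1-010,110-0
  m28: 11-00 ←essential
Essential: 0-111, 0011-, 1-010, 10-01, 11-00
Petrick residual → 0-000, 000-1
Min cover (7 terms): a'c'd'e' + a'cde + a'b'c'e + a'b'cd + ac'de' + ab'd'e + abd'e'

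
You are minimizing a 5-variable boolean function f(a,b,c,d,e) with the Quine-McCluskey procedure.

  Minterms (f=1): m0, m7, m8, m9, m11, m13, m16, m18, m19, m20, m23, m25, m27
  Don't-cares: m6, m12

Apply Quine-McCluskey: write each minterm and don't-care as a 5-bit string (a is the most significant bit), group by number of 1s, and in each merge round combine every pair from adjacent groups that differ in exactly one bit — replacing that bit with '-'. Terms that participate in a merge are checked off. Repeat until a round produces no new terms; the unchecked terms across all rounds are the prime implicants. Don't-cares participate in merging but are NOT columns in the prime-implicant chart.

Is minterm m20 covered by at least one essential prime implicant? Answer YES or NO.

YES

[col 0] 00000*, 00110*, 00111*, 01000*, 01001*, 01011*, 01100*, 01101*, 10000*, 10010*, 10011*, 10100*, 10111*, 11001*, 11011*
[col 1] -0000, -0111, -1001*, -1011*, 0-000, 0011-, 01-00*, 01-01*, 010-1*, 0100-*, 0110-*, 1-011, 10-00, 10-11, 100-0, 1001-, 110-1*
[col 2] -10-1, 01-0-
Prime implicants: -0000, -0111, -10-1, 0-000, 0011-, 01-0-, 1-011, 10-00, 10-11, 100-0, 1001-
PI chart (minterm → PIs covering it):
  0 | -0000,0-000
  7 | -0111,0011-
  8 | 0-000,01-0-
  9 | -10-1,01-0-
  11 | -10-1  (sole → essential)
  13 | 01-0-  (sole → essential)
  16 | -0000,10-00,100-0
  18 | 100-0,1001-
  19 | 1-011,10-11,1001-
  20 | 10-00  (sole → essential)
  23 | -0111,10-11
  25 | -10-1  (sole → essential)
  27 | -10-1,1-011
Essential prime implicants: -10-1, 01-0-, 10-00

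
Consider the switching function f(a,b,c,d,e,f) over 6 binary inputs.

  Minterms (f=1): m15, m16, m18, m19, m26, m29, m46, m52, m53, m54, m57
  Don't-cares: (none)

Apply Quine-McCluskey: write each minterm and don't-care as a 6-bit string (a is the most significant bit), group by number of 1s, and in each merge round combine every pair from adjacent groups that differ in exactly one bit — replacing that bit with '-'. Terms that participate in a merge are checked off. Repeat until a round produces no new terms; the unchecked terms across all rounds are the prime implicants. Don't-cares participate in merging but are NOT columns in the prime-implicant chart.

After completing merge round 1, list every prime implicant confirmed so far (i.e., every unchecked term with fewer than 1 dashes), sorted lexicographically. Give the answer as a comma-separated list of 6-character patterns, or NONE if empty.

001111, 011101, 101110, 111001

Round 0: 001111 010000✓ 010010✓ 010011✓ 011010✓ 011101 101110 110100✓ 110101✓ 110110✓ 111001
Round 1: 01-010 0100-0 01001- 1101-0 11010-
PIs = {001111, 01-010, 0100-0, 01001-, 011101, 101110, 1101-0, 11010-, 111001}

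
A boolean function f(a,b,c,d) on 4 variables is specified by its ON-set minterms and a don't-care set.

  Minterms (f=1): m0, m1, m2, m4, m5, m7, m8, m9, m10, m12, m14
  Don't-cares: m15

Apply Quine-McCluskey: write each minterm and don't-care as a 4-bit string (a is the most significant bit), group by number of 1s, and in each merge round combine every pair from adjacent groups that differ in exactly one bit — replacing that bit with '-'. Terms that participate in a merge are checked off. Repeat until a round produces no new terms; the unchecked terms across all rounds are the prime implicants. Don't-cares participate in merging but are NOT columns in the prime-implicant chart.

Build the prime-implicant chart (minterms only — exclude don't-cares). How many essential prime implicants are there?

2

[col 0] 0000*, 0001*, 0010*, 0100*, 0101*, 0111*, 1000*, 1001*, 1010*, 1100*, 1110*, 1111*
[col 1] -000*, -001*, -010*, -100*, -111, 0-00*, 0-01*, 00-0*, 000-*, 01-1, 010-*, 1-00*, 1-10*, 10-0*, 100-*, 11-0*, 111-
[col 2] --00, -0-0, -00-, 0-0-, 1--0
Prime implicants: --00, -0-0, -00-, -111, 0-0-, 01-1, 1--0, 111-
PI chart (minterm → PIs covering it):
  0 | --00,-0-0,-00-,0-0-
  1 | -00-,0-0-
  2 | -0-0  (sole → essential)
  4 | --00,0-0-
  5 | 0-0-,01-1
  7 | -111,01-1
  8 | --00,-0-0,-00-,1--0
  9 | -00-  (sole → essential)
  10 | -0-0,1--0
  12 | --00,1--0
  14 | 1--0,111-
Essential prime implicants: -0-0, -00-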